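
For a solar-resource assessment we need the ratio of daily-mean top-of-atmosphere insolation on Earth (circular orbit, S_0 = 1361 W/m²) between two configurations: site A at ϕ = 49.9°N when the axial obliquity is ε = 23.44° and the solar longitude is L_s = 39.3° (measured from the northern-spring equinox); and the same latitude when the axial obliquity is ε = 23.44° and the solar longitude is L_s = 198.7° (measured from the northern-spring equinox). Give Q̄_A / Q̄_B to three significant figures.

— Configuration A (ϕ=+49.9°):
Solar declination: sin δ = sin ε · sin L_s = sin 23.44° × sin 39.3° = 0.25195, so δ = +14.593°.
cos h₀ = −tan(+49.9°) tan(+14.593°) = -0.3092, h₀ = 1.8851 rad.
Bracket: h₀ sin ϕ sin δ + cos ϕ cos δ sin h₀ = 1.8851×0.76492×0.25195 + 0.64412×0.96774×0.95100 = 0.363299 + 0.592797 = 0.956096.
Q̄ = (S_0/π) × [bracket] = (1361/π) × 0.956096 = 414.20 W/m².
— Configuration B (ϕ=+49.9°):
Solar declination: sin δ = sin ε · sin L_s = sin 23.44° × sin 198.7° = -0.12754, so δ = -7.327°.
cos h₀ = −tan(+49.9°) tan(-7.327°) = 0.1527, h₀ = 1.4175 rad.
Bracket: h₀ sin ϕ sin δ + cos ϕ cos δ sin h₀ = 1.4175×0.76492×-0.12754 + 0.64412×0.99183×0.98827 = -0.138288 + 0.631364 = 0.493076.
Q̄ = (S_0/π) × [bracket] = (1361/π) × 0.493076 = 213.61 W/m².
Ratio Q̄_A / Q̄_B = 414.20 / 213.61 = 1.939.

Q̄_A / Q̄_B ≈ 1.94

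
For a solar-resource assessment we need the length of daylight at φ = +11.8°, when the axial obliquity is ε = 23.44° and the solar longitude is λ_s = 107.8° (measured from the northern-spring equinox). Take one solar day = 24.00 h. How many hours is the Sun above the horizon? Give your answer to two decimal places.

Solar declination: sin δ = sin ε · sin λ_s = sin 23.44° × sin 107.8° = 0.37875, so δ = +22.256°.
cos H₀ = −tan φ · tan δ = −tan(+11.8°) × tan(+22.256°) = -0.0855, so H₀ = 1.6564 rad = 94.90°.
Daylight = 2H₀/(2π) × 24.00 h = (1.6564/π) × 24.00 = 12.65 h.

12.65 h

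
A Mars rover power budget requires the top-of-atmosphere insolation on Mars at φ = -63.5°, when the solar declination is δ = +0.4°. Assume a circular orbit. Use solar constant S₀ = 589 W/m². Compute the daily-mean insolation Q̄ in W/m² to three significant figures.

Q̄ ≈ 81.8 W/m²

cos H₀ = −tan(-63.5°) tan(+0.400°) = 0.0140, H₀ = 1.5568 rad.
Bracket: H₀ sin φ sin δ + cos φ cos δ sin H₀ = 1.5568×-0.89493×0.00698 + 0.44620×0.99998×0.99990 = -0.009725 + 0.446146 = 0.436421.
Q̄ = (S₀/π) × [bracket] = (589/π) × 0.436421 = 81.82 W/m².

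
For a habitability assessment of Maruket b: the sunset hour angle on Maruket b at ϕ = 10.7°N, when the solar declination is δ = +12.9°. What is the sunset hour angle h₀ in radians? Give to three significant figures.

cos h₀ = −tan ϕ · tan δ = −tan(+10.7°) × tan(+12.900°) = -0.0433, so h₀ = 1.6141 rad = 92.48°.

h₀ = 1.61 rad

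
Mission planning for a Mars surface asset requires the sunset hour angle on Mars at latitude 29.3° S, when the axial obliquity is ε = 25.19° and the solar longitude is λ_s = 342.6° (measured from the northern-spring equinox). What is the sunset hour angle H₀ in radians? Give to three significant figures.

Solar declination: sin δ = sin ε · sin λ_s = sin 25.19° × sin 342.6° = -0.12728, so δ = -7.312°.
cos H₀ = −tan φ · tan δ = −tan(-29.3°) × tan(-7.312°) = -0.0720, so H₀ = 1.6429 rad = 94.13°.

H₀ = 1.64 rad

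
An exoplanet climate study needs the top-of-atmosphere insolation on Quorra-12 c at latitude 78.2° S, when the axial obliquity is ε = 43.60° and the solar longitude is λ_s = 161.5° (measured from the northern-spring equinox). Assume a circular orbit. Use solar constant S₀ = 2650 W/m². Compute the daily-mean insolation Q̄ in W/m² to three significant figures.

Q̄ ≈ 0.00 W/m²

Solar declination: sin δ = sin ε · sin λ_s = sin 43.60° × sin 161.5° = 0.21882, so δ = +12.640°.
cos H₀ = −tan(-78.2°) tan(+12.640°) = 1.0734 ≥ 1 ⇒ polar night, H₀ = 0 and Q̄ = 0.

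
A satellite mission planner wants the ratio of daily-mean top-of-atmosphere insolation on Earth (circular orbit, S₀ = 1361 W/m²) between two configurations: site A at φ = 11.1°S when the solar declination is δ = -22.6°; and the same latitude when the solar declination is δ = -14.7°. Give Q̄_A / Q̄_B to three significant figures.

— Configuration A (φ=-11.1°):
cos H₀ = −tan(-11.1°) tan(-22.600°) = -0.0817, H₀ = 1.6526 rad.
Bracket: H₀ sin φ sin δ + cos φ cos δ sin H₀ = 1.6526×-0.19252×-0.38430 + 0.98129×0.92321×0.99666 = 0.122268 + 0.902911 = 1.025179.
Q̄ = (S₀/π) × [bracket] = (1361/π) × 1.025179 = 444.13 W/m².
— Configuration B (φ=-11.1°):
cos H₀ = −tan(-11.1°) tan(-14.700°) = -0.0515, H₀ = 1.6223 rad.
Bracket: H₀ sin φ sin δ + cos φ cos δ sin H₀ = 1.6223×-0.19252×-0.25376 + 0.98129×0.96727×0.99867 = 0.079256 + 0.947910 = 1.027166.
Q̄ = (S₀/π) × [bracket] = (1361/π) × 1.027166 = 444.99 W/m².
Ratio Q̄_A / Q̄_B = 444.13 / 444.99 = 0.9981.

Q̄_A / Q̄_B ≈ 0.998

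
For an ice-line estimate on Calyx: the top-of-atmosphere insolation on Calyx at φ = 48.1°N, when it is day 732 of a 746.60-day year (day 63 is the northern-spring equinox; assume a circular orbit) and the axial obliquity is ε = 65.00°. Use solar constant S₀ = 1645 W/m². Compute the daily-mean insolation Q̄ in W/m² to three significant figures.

Solar longitude: λ_s = 360° × (732 − 63)/746.60 = 322.582°.
sin δ = sin 65.00° × sin 322.582° = -0.55069, so δ = -33.414°.
cos H₀ = −tan(+48.1°) tan(-33.414°) = 0.7353, H₀ = 0.7447 rad.
Bracket: H₀ sin φ sin δ + cos φ cos δ sin H₀ = 0.7447×0.74431×-0.55069 + 0.66783×0.83471×0.67775 = -0.305241 + 0.377808 = 0.072567.
Q̄ = (S₀/π) × [bracket] = (1645/π) × 0.072567 = 38.00 W/m².

Q̄ ≈ 38.0 W/m²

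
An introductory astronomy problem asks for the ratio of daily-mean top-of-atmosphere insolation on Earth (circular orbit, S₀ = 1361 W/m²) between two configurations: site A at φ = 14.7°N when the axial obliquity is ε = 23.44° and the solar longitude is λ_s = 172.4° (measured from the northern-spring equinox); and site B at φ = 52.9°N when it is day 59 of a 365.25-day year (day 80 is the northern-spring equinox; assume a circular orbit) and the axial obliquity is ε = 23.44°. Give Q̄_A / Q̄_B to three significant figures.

— Configuration A (φ=+14.7°):
Solar declination: sin δ = sin ε · sin λ_s = sin 23.44° × sin 172.4° = 0.05261, so δ = +3.016°.
cos H₀ = −tan(+14.7°) tan(+3.016°) = -0.0138, H₀ = 1.5846 rad.
Bracket: H₀ sin φ sin δ + cos φ cos δ sin H₀ = 1.5846×0.25376×0.05261 + 0.96727×0.99862×0.99990 = 0.021155 + 0.965839 = 0.986994.
Q̄ = (S₀/π) × [bracket] = (1361/π) × 0.986994 = 427.59 W/m².
— Configuration B (φ=+52.9°):
Solar longitude: λ_s = 360° × (59 − 80)/365.25 = -20.698°, i.e. -20.698° + 360° = 339.302°.
sin δ = sin 23.44° × sin 339.302° = -0.14060, so δ = -8.082°.
cos H₀ = −tan(+52.9°) tan(-8.082°) = 0.1878, H₀ = 1.3819 rad.
Bracket: H₀ sin φ sin δ + cos φ cos δ sin H₀ = 1.3819×0.79758×-0.14060 + 0.60321×0.99007×0.98221 = -0.154966 + 0.586596 = 0.431630.
Q̄ = (S₀/π) × [bracket] = (1361/π) × 0.431630 = 186.99 W/m².
Ratio Q̄_A / Q̄_B = 427.59 / 186.99 = 2.287.

Q̄_A / Q̄_B ≈ 2.29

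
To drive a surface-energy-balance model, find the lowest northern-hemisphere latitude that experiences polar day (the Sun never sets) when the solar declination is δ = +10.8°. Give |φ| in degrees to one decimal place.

Polar day requires cos H₀ = −tan φ tan δ ≤ −1, i.e. tan φ tan δ ≥ 1.
The boundary is |tan φ| · |tan δ| = 1, so |φ| = 90° − |δ| = 90° − 10.8° = 79.2° in the northern hemisphere.

|φ| = 79.2°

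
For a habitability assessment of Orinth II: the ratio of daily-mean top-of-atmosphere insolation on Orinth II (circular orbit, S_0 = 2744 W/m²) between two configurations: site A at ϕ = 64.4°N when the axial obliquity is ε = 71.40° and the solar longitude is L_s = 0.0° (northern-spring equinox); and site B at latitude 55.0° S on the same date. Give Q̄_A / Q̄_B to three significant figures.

Q̄_A / Q̄_B ≈ 0.753

— Configuration A (ϕ=+64.4°):
Solar declination: sin δ = sin ε · sin L_s = sin 71.40° × sin 0.0° = 0.00000, so δ = +0.000°.
cos h₀ = −tan(+64.4°) tan(+0.000°) = -0.0000, h₀ = 1.5708 rad.
Bracket: h₀ sin ϕ sin δ + cos ϕ cos δ sin h₀ = 1.5708×0.90183×0.00000 + 0.43209×1.00000×1.00000 = 0.000000 + 0.432090 = 0.432090.
Q̄ = (S_0/π) × [bracket] = (2744/π) × 0.432090 = 377.41 W/m².
— Configuration B (ϕ=-55.0°):
cos h₀ = −tan(-55.0°) tan(+0.000°) = 0.0000, h₀ = 1.5708 rad.
Bracket: h₀ sin ϕ sin δ + cos ϕ cos δ sin h₀ = 1.5708×-0.81915×0.00000 + 0.57358×1.00000×1.00000 = -0.000000 + 0.573580 = 0.573580.
Q̄ = (S_0/π) × [bracket] = (2744/π) × 0.573580 = 500.99 W/m².
Ratio Q̄_A / Q̄_B = 377.41 / 500.99 = 0.7533.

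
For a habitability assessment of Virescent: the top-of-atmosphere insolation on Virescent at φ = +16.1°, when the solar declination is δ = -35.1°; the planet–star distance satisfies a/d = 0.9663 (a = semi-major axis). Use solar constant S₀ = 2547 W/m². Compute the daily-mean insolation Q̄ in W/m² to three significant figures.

cos H₀ = −tan(+16.1°) tan(-35.100°) = 0.2029, H₀ = 1.3665 rad.
Bracket: H₀ sin φ sin δ + cos φ cos δ sin H₀ = 1.3665×0.27731×-0.57501 + 0.96078×0.81815×0.97921 = -0.217897 + 0.769720 = 0.551823.
Inverse-square distance factor (a/d)² = 0.9663² = 0.933736.
Q̄ = (S₀/π) × 0.933736 × [bracket] = (2547/π) × 0.933736 × 0.551823 = 417.7 W/m².

Q̄ ≈ 418 W/m²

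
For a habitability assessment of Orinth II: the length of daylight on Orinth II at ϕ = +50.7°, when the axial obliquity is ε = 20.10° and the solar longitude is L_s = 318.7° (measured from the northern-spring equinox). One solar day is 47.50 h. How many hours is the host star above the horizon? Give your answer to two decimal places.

19.39 h

Solar declination: sin δ = sin ε · sin L_s = sin 20.10° × sin 318.7° = -0.22682, so δ = -13.110°.
cos h₀ = −tan ϕ · tan δ = −tan(+50.7°) × tan(-13.110°) = 0.2845, so h₀ = 1.2823 rad = 73.47°.
Daylight = 2h₀/(2π) × 47.50 h = (1.2823/π) × 47.50 = 19.39 h.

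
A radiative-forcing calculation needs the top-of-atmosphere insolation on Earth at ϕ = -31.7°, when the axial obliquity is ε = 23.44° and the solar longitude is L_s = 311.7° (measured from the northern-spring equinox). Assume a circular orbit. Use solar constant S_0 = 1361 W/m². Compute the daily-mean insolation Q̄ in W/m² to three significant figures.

Solar declination: sin δ = sin ε · sin L_s = sin 23.44° × sin 311.7° = -0.29700, so δ = -17.278°.
cos h₀ = −tan(-31.7°) tan(-17.278°) = -0.1921, h₀ = 1.7641 rad.
Bracket: h₀ sin ϕ sin δ + cos ϕ cos δ sin h₀ = 1.7641×-0.52547×-0.29700 + 0.85081×0.95488×0.98137 = 0.275314 + 0.797286 = 1.072600.
Q̄ = (S_0/π) × [bracket] = (1361/π) × 1.072600 = 464.7 W/m².

Q̄ ≈ 465 W/m²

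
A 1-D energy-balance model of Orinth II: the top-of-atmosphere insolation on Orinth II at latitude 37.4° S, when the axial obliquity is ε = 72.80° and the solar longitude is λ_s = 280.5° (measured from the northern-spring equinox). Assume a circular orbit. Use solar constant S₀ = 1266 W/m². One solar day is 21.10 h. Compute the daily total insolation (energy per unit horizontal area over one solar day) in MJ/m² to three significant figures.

Solar declination: sin δ = sin ε · sin λ_s = sin 72.80° × sin 280.5° = -0.93928, so δ = -69.931°.
cos H₀ = −tan(-37.4°) tan(-69.931°) = -2.0928 ≤ −1 ⇒ polar day, H₀ = π.
Bracket: H₀ sin φ sin δ + cos φ cos δ sin H₀ = 3.1416×-0.60738×-0.93928 + 0.79441×0.34315×0.00000 = 1.792282 + 0.000000 = 1.792282.
Q̄ = (S₀/π) × [bracket] = (1266/π) × 1.792282 = 722.25 W/m².
Daily total = Q̄ × 21.10 h × 3600 s/h = 722.25 × 21.10 × 3600 / 10⁶ = 54.86 MJ/m².

54.9 MJ/m²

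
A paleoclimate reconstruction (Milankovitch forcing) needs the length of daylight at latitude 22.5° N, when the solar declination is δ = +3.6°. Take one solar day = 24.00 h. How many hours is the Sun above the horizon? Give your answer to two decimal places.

12.20 h

cos H₀ = −tan φ · tan δ = −tan(+22.5°) × tan(+3.600°) = -0.0261, so H₀ = 1.5969 rad = 91.49°.
Daylight = 2H₀/(2π) × 24.00 h = (1.5969/π) × 24.00 = 12.20 h.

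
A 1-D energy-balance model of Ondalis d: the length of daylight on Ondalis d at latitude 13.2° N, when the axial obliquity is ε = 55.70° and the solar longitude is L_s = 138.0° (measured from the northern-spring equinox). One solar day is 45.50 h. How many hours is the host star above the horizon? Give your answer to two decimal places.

25.01 h

Solar declination: sin δ = sin ε · sin L_s = sin 55.70° × sin 138.0° = 0.55277, so δ = +33.557°.
cos h₀ = −tan ϕ · tan δ = −tan(+13.2°) × tan(+33.557°) = -0.1556, so h₀ = 1.7270 rad = 98.95°.
Daylight = 2h₀/(2π) × 45.50 h = (1.7270/π) × 45.50 = 25.01 h.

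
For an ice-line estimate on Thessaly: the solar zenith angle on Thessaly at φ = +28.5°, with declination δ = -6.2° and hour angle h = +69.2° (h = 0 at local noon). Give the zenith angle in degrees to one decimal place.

θ_z = 75.0°

cos θ_z = sin φ sin δ + cos φ cos δ cos h = -0.051533 + 0.310249 = 0.258716.
θ_z = arccos(0.258716) = 75.0°.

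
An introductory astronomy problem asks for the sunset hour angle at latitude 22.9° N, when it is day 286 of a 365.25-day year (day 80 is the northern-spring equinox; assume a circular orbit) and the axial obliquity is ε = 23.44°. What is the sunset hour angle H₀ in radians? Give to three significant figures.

Solar longitude: λ_s = 360° × (286 − 80)/365.25 = 203.039°.
sin δ = sin 23.44° × sin 203.039° = -0.15568, so δ = -8.956°.
cos H₀ = −tan φ · tan δ = −tan(+22.9°) × tan(-8.956°) = 0.0666, so H₀ = 1.5042 rad = 86.18°.

H₀ = 1.50 rad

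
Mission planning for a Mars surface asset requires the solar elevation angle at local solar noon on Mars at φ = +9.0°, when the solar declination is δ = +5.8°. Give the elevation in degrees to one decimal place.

At local noon the hour angle is zero, so the zenith angle equals |φ − δ| = |+9.0° − (+5.800°)| = 3.200°.
Elevation = 90° − 3.200° = 86.8°.

86.8°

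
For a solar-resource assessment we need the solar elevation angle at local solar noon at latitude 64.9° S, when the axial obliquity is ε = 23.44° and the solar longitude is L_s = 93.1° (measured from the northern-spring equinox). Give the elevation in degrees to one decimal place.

1.7°

Solar declination: sin δ = sin ε · sin L_s = sin 23.44° × sin 93.1° = 0.39721, so δ = +23.404°.
At local noon the hour angle is zero, so the zenith angle equals |ϕ − δ| = |-64.9° − (+23.404°)| = 88.304°.
Elevation = 90° − 88.304° = 1.7°.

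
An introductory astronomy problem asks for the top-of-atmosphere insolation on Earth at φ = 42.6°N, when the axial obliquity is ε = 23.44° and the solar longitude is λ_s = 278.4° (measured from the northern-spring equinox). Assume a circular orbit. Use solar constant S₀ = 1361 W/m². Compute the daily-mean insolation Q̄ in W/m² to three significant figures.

Q̄ ≈ 135 W/m²

Solar declination: sin δ = sin ε · sin λ_s = sin 23.44° × sin 278.4° = -0.39352, so δ = -23.174°.
cos H₀ = −tan(+42.6°) tan(-23.174°) = 0.3936, H₀ = 1.1662 rad.
Bracket: H₀ sin φ sin δ + cos φ cos δ sin H₀ = 1.1662×0.67688×-0.39352 + 0.73610×0.91932×0.91927 = -0.310636 + 0.622081 = 0.311445.
Q̄ = (S₀/π) × [bracket] = (1361/π) × 0.311445 = 134.9 W/m².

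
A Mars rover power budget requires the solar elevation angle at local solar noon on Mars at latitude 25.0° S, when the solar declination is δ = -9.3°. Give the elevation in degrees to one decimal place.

At local noon the hour angle is zero, so the zenith angle equals |ϕ − δ| = |-25.0° − (-9.300°)| = 15.700°.
Elevation = 90° − 15.700° = 74.3°.

74.3°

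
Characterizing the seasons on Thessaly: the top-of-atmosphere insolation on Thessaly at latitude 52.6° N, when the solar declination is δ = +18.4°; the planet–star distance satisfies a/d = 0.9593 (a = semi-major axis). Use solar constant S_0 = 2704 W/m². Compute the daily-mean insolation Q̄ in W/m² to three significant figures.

Q̄ ≈ 812 W/m²

cos h₀ = −tan(+52.6°) tan(+18.400°) = -0.4351, h₀ = 2.0209 rad.
Bracket: h₀ sin ϕ sin δ + cos ϕ cos δ sin h₀ = 2.0209×0.79441×0.31565 + 0.60738×0.94888×0.90038 = 0.506752 + 0.518917 = 1.025669.
Inverse-square distance factor (a/d)² = 0.9593² = 0.920256.
Q̄ = (S_0/π) × 0.920256 × [bracket] = (2704/π) × 0.920256 × 1.025669 = 812.4 W/m².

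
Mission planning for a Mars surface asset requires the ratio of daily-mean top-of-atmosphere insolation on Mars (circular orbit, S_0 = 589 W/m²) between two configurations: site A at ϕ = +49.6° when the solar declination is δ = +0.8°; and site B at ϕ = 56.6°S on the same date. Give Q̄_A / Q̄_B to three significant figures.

Q̄_A / Q̄_B ≈ 1.25

— Configuration A (ϕ=+49.6°):
cos h₀ = −tan(+49.6°) tan(+0.800°) = -0.0164, h₀ = 1.5872 rad.
Bracket: h₀ sin ϕ sin δ + cos ϕ cos δ sin h₀ = 1.5872×0.76154×0.01396 + 0.64812×0.99990×0.99987 = 0.016874 + 0.647971 = 0.664845.
Q̄ = (S_0/π) × [bracket] = (589/π) × 0.664845 = 124.65 W/m².
— Configuration B (ϕ=-56.6°):
cos h₀ = −tan(-56.6°) tan(+0.800°) = 0.0212, h₀ = 1.5496 rad.
Bracket: h₀ sin ϕ sin δ + cos ϕ cos δ sin h₀ = 1.5496×-0.83485×0.01396 + 0.55048×0.99990×0.99978 = -0.018060 + 0.550304 = 0.532244.
Q̄ = (S_0/π) × [bracket] = (589/π) × 0.532244 = 99.788 W/m².
Ratio Q̄_A / Q̄_B = 124.65 / 99.788 = 1.249.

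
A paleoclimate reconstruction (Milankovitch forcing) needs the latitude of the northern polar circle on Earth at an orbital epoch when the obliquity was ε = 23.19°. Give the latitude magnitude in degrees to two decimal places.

66.81°

The polar circle is the lowest latitude that experiences at least one full rotation of continuous daylight at the northern-summer solstice; it lies at |ϕ| = 90° − ε = 90° − 23.19° = 66.81°.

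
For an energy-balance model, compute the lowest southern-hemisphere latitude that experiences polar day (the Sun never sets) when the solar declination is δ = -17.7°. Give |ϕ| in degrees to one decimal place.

|ϕ| = 72.3°

Polar day requires cos h₀ = −tan ϕ tan δ ≤ −1, i.e. tan ϕ tan δ ≥ 1.
The boundary is |tan ϕ| · |tan δ| = 1, so |ϕ| = 90° − |δ| = 90° − 17.7° = 72.3° in the southern hemisphere.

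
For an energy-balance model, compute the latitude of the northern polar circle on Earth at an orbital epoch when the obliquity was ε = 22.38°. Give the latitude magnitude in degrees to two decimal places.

The polar circle is the lowest latitude that experiences at least one full rotation of continuous daylight at the northern-summer solstice; it lies at |φ| = 90° − ε = 90° − 22.38° = 67.62°.

67.62°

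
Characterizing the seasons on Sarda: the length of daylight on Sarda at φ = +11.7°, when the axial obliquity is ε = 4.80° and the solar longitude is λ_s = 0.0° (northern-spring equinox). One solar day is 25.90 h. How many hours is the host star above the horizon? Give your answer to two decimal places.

Solar declination: sin δ = sin ε · sin λ_s = sin 4.80° × sin 0.0° = 0.00000, so δ = +0.000°.
cos H₀ = −tan φ · tan δ = −tan(+11.7°) × tan(+0.000°) = -0.0000, so H₀ = 1.5708 rad = 90.00°.
Daylight = 2H₀/(2π) × 25.90 h = (1.5708/π) × 25.90 = 12.95 h.

12.95 h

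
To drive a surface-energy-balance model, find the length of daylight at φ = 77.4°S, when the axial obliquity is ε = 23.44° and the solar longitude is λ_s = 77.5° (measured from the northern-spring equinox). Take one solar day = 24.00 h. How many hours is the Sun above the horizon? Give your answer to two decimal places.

0.00 h

Solar declination: sin δ = sin ε · sin λ_s = sin 23.44° × sin 77.5° = 0.38836, so δ = +22.852°.
cos H₀ = −tan φ · tan δ = 1.8854 ≥ 1, so the Sun never rises (polar night) and H₀ = 0.
Daylight = 2H₀/(2π) × 24.00 h = (0.0000/π) × 24.00 = 0.00 h.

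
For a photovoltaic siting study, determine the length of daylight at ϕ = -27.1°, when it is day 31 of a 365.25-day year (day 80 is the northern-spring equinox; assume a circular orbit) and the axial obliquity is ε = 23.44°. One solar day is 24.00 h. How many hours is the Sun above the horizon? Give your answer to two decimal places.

13.22 h

Solar longitude: L_s = 360° × (31 − 80)/365.25 = -48.296°, i.e. -48.296° + 360° = 311.704°.
sin δ = sin 23.44° × sin 311.704° = -0.29698, so δ = -17.277°.
cos h₀ = −tan ϕ · tan δ = −tan(-27.1°) × tan(-17.277°) = -0.1592, so h₀ = 1.7306 rad = 99.16°.
Daylight = 2h₀/(2π) × 24.00 h = (1.7306/π) × 24.00 = 13.22 h.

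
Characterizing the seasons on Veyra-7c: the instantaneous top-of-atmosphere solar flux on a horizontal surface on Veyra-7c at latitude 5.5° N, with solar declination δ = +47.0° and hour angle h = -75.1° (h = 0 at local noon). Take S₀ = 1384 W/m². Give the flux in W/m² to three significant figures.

cos θ_z = sin φ sin δ + cos φ cos δ cos h = 0.070097 + 0.174557 = 0.244654.
Flux = S₀ · cos θ_z = 1384 × 0.244654 = 338.6 W/m².

339 W/m²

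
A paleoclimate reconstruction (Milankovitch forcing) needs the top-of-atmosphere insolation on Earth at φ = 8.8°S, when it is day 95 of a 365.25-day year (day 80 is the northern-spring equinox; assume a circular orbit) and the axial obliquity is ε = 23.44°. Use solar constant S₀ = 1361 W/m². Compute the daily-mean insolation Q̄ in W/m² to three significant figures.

Q̄ ≈ 415 W/m²

Solar longitude: λ_s = 360° × (95 − 80)/365.25 = 14.784°.
sin δ = sin 23.44° × sin 14.784° = 0.10151, so δ = +5.826°.
cos H₀ = −tan(-8.8°) tan(+5.826°) = 0.0158, H₀ = 1.5550 rad.
Bracket: H₀ sin φ sin δ + cos φ cos δ sin H₀ = 1.5550×-0.15299×0.10151 + 0.98823×0.99483×0.99988 = -0.024149 + 0.983003 = 0.958854.
Q̄ = (S₀/π) × [bracket] = (1361/π) × 0.958854 = 415.4 W/m².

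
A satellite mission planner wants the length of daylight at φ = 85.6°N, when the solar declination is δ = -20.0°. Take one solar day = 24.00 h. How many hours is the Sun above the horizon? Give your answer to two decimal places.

cos H₀ = −tan φ · tan δ = 4.7302 ≥ 1, so the Sun never rises (polar night) and H₀ = 0.
Daylight = 2H₀/(2π) × 24.00 h = (0.0000/π) × 24.00 = 0.00 h.

0.00 h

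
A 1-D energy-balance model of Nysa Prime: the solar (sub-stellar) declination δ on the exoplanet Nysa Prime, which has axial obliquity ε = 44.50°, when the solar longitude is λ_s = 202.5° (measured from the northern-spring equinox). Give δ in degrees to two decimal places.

δ = -15.56°

sin δ = sin ε · sin λ_s = sin 44.50° × sin 202.5° = -0.268226.
δ = arcsin(-0.268226) = -15.56°.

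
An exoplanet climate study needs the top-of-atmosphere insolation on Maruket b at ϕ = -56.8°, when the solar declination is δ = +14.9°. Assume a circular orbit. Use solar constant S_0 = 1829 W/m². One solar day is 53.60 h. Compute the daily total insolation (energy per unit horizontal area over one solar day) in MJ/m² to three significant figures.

26.5 MJ/m²

cos h₀ = −tan(-56.8°) tan(+14.900°) = 0.4066, h₀ = 1.1521 rad.
Bracket: h₀ sin ϕ sin δ + cos ϕ cos δ sin h₀ = 1.1521×-0.83676×0.25713 + 0.54756×0.96638×0.91360 = -0.247881 + 0.483432 = 0.235551.
Q̄ = (S_0/π) × [bracket] = (1829/π) × 0.235551 = 137.14 W/m².
Daily total = Q̄ × 53.60 h × 3600 s/h = 137.14 × 53.60 × 3600 / 10⁶ = 26.46 MJ/m².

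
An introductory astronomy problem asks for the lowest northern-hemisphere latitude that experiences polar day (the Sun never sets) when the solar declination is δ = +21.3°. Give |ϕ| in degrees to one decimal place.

|ϕ| = 68.7°

Polar day requires cos h₀ = −tan ϕ tan δ ≤ −1, i.e. tan ϕ tan δ ≥ 1.
The boundary is |tan ϕ| · |tan δ| = 1, so |ϕ| = 90° − |δ| = 90° − 21.3° = 68.7° in the northern hemisphere.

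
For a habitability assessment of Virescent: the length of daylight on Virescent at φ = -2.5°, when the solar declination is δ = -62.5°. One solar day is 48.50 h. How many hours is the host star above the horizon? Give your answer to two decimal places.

cos H₀ = −tan φ · tan δ = −tan(-2.5°) × tan(-62.500°) = -0.0839, so H₀ = 1.6548 rad = 94.81°.
Daylight = 2H₀/(2π) × 48.50 h = (1.6548/π) × 48.50 = 25.55 h.

25.55 h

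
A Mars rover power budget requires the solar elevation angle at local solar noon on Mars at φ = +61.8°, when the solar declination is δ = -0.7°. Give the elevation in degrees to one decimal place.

At local noon the hour angle is zero, so the zenith angle equals |φ − δ| = |+61.8° − (-0.700°)| = 62.500°.
Elevation = 90° − 62.500° = 27.5°.

27.5°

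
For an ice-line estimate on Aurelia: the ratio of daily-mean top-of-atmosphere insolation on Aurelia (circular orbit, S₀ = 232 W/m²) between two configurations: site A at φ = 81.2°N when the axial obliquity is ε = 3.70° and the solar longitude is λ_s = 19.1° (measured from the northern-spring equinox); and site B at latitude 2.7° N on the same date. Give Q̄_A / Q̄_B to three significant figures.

— Configuration A (φ=+81.2°):
Solar declination: sin δ = sin ε · sin λ_s = sin 3.70° × sin 19.1° = 0.02112, so δ = +1.210°.
cos H₀ = −tan(+81.2°) tan(+1.210°) = -0.1364, H₀ = 1.7077 rad.
Bracket: H₀ sin φ sin δ + cos φ cos δ sin H₀ = 1.7077×0.98823×0.02112 + 0.15299×0.99978×0.99065 = 0.035642 + 0.151526 = 0.187168.
Q̄ = (S₀/π) × [bracket] = (232/π) × 0.187168 = 13.822 W/m².
— Configuration B (φ=+2.7°):
cos H₀ = −tan(+2.7°) tan(+1.210°) = -0.0010, H₀ = 1.5718 rad.
Bracket: H₀ sin φ sin δ + cos φ cos δ sin H₀ = 1.5718×0.04711×0.02112 + 0.99889×0.99978×1.00000 = 0.001564 + 0.998670 = 1.000234.
Q̄ = (S₀/π) × [bracket] = (232/π) × 1.000234 = 73.865 W/m².
Ratio Q̄_A / Q̄_B = 13.822 / 73.865 = 0.1871.

Q̄_A / Q̄_B ≈ 0.187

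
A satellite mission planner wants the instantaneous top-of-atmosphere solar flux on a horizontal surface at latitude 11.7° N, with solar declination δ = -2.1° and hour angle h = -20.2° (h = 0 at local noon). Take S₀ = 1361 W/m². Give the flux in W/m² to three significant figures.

1.24e+03 W/m²

cos θ_z = sin φ sin δ + cos φ cos δ cos h = -0.007431 + 0.918377 = 0.910946.
Flux = S₀ · cos θ_z = 1361 × 0.910946 = 1240 W/m².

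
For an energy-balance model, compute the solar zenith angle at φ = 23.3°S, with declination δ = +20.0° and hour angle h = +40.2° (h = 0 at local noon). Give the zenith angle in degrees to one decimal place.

θ_z = 58.4°

cos θ_z = sin φ sin δ + cos φ cos δ cos h = -0.135285 + 0.659200 = 0.523915.
θ_z = arccos(0.523915) = 58.4°.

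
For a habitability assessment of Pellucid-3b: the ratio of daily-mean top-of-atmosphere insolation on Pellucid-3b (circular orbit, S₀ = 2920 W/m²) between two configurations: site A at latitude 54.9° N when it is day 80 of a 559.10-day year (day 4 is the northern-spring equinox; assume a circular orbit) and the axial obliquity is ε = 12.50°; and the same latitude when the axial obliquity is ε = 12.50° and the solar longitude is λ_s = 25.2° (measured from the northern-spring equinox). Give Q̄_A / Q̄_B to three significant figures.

Q̄_A / Q̄_B ≈ 1.14

— Configuration A (φ=+54.9°):
Solar longitude: λ_s = 360° × (80 − 4)/559.10 = 48.936°.
sin δ = sin 12.50° × sin 48.936° = 0.16319, so δ = +9.392°.
cos H₀ = −tan(+54.9°) tan(+9.392°) = -0.2354, H₀ = 1.8084 rad.
Bracket: H₀ sin φ sin δ + cos φ cos δ sin H₀ = 1.8084×0.81815×0.16319 + 0.57501×0.98659×0.97191 = 0.241447 + 0.551364 = 0.792811.
Q̄ = (S₀/π) × [bracket] = (2920/π) × 0.792811 = 736.89 W/m².
— Configuration B (φ=+54.9°):
Solar declination: sin δ = sin ε · sin λ_s = sin 12.50° × sin 25.2° = 0.09216, so δ = +5.288°.
cos H₀ = −tan(+54.9°) tan(+5.288°) = -0.1317, H₀ = 1.7029 rad.
Bracket: H₀ sin φ sin δ + cos φ cos δ sin H₀ = 1.7029×0.81815×0.09216 + 0.57501×0.99574×0.99129 = 0.128400 + 0.567573 = 0.695973.
Q̄ = (S₀/π) × [bracket] = (2920/π) × 0.695973 = 646.88 W/m².
Ratio Q̄_A / Q̄_B = 736.89 / 646.88 = 1.139.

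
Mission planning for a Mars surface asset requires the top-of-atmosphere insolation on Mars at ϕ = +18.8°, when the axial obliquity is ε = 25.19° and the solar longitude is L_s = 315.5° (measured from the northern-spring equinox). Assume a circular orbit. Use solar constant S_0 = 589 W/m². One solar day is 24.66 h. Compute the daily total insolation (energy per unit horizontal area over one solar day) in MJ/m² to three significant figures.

12.6 MJ/m²

Solar declination: sin δ = sin ε · sin L_s = sin 25.19° × sin 315.5° = -0.29832, so δ = -17.357°.
cos h₀ = −tan(+18.8°) tan(-17.357°) = 0.1064, h₀ = 1.4642 rad.
Bracket: h₀ sin ϕ sin δ + cos ϕ cos δ sin h₀ = 1.4642×0.32227×-0.29832 + 0.94665×0.95447×0.99432 = -0.140768 + 0.898417 = 0.757649.
Q̄ = (S_0/π) × [bracket] = (589/π) × 0.757649 = 142.05 W/m².
Daily total = Q̄ × 24.66 h × 3600 s/h = 142.05 × 24.66 × 3600 / 10⁶ = 12.61 MJ/m².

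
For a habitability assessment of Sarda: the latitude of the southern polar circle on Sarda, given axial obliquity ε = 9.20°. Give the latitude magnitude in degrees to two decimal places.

The polar circle is the lowest latitude that experiences at least one full rotation of continuous darkness at the northern-summer solstice; it lies at |ϕ| = 90° − ε = 90° − 9.20° = 80.80°.

80.80°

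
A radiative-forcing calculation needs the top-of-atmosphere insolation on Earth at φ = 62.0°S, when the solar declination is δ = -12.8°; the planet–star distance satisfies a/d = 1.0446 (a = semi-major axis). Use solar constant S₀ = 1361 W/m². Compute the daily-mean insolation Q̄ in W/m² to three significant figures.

Q̄ ≈ 382 W/m²

cos H₀ = −tan(-62.0°) tan(-12.800°) = -0.4273, H₀ = 2.0123 rad.
Bracket: H₀ sin φ sin δ + cos φ cos δ sin H₀ = 2.0123×-0.88295×-0.22155 + 0.46947×0.97515×0.90411 = 0.393641 + 0.413905 = 0.807546.
Inverse-square distance factor (a/d)² = 1.0446² = 1.091189.
Q̄ = (S₀/π) × 1.091189 × [bracket] = (1361/π) × 1.091189 × 0.807546 = 381.7 W/m².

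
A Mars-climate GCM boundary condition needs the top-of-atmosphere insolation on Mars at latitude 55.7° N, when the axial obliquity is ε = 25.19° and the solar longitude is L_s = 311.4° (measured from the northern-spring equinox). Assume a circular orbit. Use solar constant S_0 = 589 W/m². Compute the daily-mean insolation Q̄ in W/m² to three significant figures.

Q̄ ≈ 34.9 W/m²

Solar declination: sin δ = sin ε · sin L_s = sin 25.19° × sin 311.4° = -0.31926, so δ = -18.618°.
cos h₀ = −tan(+55.7°) tan(-18.618°) = 0.4939, h₀ = 1.0543 rad.
Bracket: h₀ sin ϕ sin δ + cos ϕ cos δ sin h₀ = 1.0543×0.82610×-0.31926 + 0.56353×0.94767×0.86954 = -0.278062 + 0.464370 = 0.186308.
Q̄ = (S_0/π) × [bracket] = (589/π) × 0.186308 = 34.93 W/m².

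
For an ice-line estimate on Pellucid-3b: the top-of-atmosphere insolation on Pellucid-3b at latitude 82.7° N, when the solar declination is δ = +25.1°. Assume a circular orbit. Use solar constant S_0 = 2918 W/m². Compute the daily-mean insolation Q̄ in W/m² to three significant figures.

Q̄ ≈ 1.23e+03 W/m²

cos h₀ = −tan(+82.7°) tan(+25.100°) = -3.6567 ≤ −1 ⇒ polar day, h₀ = π.
Bracket: h₀ sin ϕ sin δ + cos ϕ cos δ sin h₀ = 3.1416×0.99189×0.42420 + 0.12706×0.90557×0.00000 = 1.321859 + 0.000000 = 1.321859.
Q̄ = (S_0/π) × [bracket] = (2918/π) × 1.321859 = 1228 W/m².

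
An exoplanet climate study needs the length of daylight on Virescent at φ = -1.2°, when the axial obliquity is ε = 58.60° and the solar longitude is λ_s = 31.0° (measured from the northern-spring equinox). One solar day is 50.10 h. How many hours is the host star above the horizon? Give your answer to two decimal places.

24.89 h

Solar declination: sin δ = sin ε · sin λ_s = sin 58.60° × sin 31.0° = 0.43961, so δ = +26.079°.
cos H₀ = −tan φ · tan δ = −tan(-1.2°) × tan(+26.079°) = 0.0103, so H₀ = 1.5605 rad = 89.41°.
Daylight = 2H₀/(2π) × 50.10 h = (1.5605/π) × 50.10 = 24.89 h.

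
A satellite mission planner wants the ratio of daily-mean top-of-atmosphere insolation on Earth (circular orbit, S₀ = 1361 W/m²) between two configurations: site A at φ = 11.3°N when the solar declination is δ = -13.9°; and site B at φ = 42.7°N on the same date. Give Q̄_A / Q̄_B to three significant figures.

Q̄_A / Q̄_B ≈ 1.85

— Configuration A (φ=+11.3°):
cos H₀ = −tan(+11.3°) tan(-13.900°) = 0.0495, H₀ = 1.5213 rad.
Bracket: H₀ sin φ sin δ + cos φ cos δ sin H₀ = 1.5213×0.19595×-0.24023 + 0.98061×0.97072×0.99878 = -0.071612 + 0.950736 = 0.879124.
Q̄ = (S₀/π) × [bracket] = (1361/π) × 0.879124 = 380.85 W/m².
— Configuration B (φ=+42.7°):
cos H₀ = −tan(+42.7°) tan(-13.900°) = 0.2284, H₀ = 1.3404 rad.
Bracket: H₀ sin φ sin δ + cos φ cos δ sin H₀ = 1.3404×0.67816×-0.24023 + 0.73491×0.97072×0.97358 = -0.218370 + 0.694544 = 0.476174.
Q̄ = (S₀/π) × [bracket] = (1361/π) × 0.476174 = 206.29 W/m².
Ratio Q̄_A / Q̄_B = 380.85 / 206.29 = 1.846.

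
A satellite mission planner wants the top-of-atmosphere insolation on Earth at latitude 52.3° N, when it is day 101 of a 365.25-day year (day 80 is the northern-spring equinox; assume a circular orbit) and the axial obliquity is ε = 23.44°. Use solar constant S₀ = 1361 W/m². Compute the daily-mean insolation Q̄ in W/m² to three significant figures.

Q̄ ≈ 342 W/m²

Solar longitude: λ_s = 360° × (101 − 80)/365.25 = 20.698°.
sin δ = sin 23.44° × sin 20.698° = 0.14060, so δ = +8.082°.
cos H₀ = −tan(+52.3°) tan(+8.082°) = -0.1837, H₀ = 1.7556 rad.
Bracket: H₀ sin φ sin δ + cos φ cos δ sin H₀ = 1.7556×0.79122×0.14060 + 0.61153×0.99007×0.98298 = 0.195303 + 0.595153 = 0.790456.
Q̄ = (S₀/π) × [bracket] = (1361/π) × 0.790456 = 342.4 W/m².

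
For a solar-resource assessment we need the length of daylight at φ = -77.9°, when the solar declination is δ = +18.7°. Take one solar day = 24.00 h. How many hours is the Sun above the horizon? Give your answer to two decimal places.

cos H₀ = −tan φ · tan δ = 1.5789 ≥ 1, so the Sun never rises (polar night) and H₀ = 0.
Daylight = 2H₀/(2π) × 24.00 h = (0.0000/π) × 24.00 = 0.00 h.

0.00 h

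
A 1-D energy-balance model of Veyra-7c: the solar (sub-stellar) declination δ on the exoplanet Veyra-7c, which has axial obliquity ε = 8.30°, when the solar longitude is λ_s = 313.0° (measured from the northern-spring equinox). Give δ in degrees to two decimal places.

sin δ = sin ε · sin λ_s = sin 8.30° × sin 313.0° = -0.105575.
δ = arcsin(-0.105575) = -6.06°.

δ = -6.06°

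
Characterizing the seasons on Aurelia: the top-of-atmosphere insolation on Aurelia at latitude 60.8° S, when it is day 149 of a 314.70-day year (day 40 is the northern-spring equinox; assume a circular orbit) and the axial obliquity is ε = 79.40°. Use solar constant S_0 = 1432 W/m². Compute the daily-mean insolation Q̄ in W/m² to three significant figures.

Solar longitude: L_s = 360° × (149 − 40)/314.70 = 124.690°.
sin δ = sin 79.40° × sin 124.690° = 0.80821, so δ = +53.921°.
cos h₀ = −tan(-60.8°) tan(+53.921°) = 2.4557 ≥ 1 ⇒ polar night, h₀ = 0 and Q̄ = 0.

Q̄ ≈ 0.00 W/m²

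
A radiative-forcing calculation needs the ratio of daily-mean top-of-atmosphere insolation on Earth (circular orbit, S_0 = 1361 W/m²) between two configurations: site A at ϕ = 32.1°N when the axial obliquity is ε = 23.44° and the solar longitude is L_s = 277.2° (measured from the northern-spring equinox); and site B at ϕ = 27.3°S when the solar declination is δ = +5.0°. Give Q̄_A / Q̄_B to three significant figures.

Q̄_A / Q̄_B ≈ 0.580

— Configuration A (ϕ=+32.1°):
Solar declination: sin δ = sin ε · sin L_s = sin 23.44° × sin 277.2° = -0.39465, so δ = -23.244°.
cos h₀ = −tan(+32.1°) tan(-23.244°) = 0.2694, h₀ = 1.2980 rad.
Bracket: h₀ sin ϕ sin δ + cos ϕ cos δ sin h₀ = 1.2980×0.53140×-0.39465 + 0.84712×0.91883×0.96302 = -0.272213 + 0.749576 = 0.477363.
Q̄ = (S_0/π) × [bracket] = (1361/π) × 0.477363 = 206.80 W/m².
— Configuration B (ϕ=-27.3°):
cos h₀ = −tan(-27.3°) tan(+5.000°) = 0.0452, h₀ = 1.5256 rad.
Bracket: h₀ sin ϕ sin δ + cos ϕ cos δ sin h₀ = 1.5256×-0.45865×0.08716 + 0.88862×0.99619×0.99898 = -0.060987 + 0.884331 = 0.823344.
Q̄ = (S_0/π) × [bracket] = (1361/π) × 0.823344 = 356.69 W/m².
Ratio Q̄_A / Q̄_B = 206.80 / 356.69 = 0.5798.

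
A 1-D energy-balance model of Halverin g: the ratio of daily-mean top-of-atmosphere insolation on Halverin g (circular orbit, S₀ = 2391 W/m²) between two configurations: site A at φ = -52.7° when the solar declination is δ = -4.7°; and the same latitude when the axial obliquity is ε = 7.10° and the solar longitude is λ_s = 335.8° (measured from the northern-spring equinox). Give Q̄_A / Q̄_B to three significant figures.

— Configuration A (φ=-52.7°):
cos H₀ = −tan(-52.7°) tan(-4.700°) = -0.1079, H₀ = 1.6789 rad.
Bracket: H₀ sin φ sin δ + cos φ cos δ sin H₀ = 1.6789×-0.79547×-0.08194 + 0.60599×0.99664×0.99416 = 0.109432 + 0.600427 = 0.709859.
Q̄ = (S₀/π) × [bracket] = (2391/π) × 0.709859 = 540.26 W/m².
— Configuration B (φ=-52.7°):
Solar declination: sin δ = sin ε · sin λ_s = sin 7.10° × sin 335.8° = -0.05067, so δ = -2.904°.
cos H₀ = −tan(-52.7°) tan(-2.904°) = -0.0666, H₀ = 1.6374 rad.
Bracket: H₀ sin φ sin δ + cos φ cos δ sin H₀ = 1.6374×-0.79547×-0.05067 + 0.60599×0.99872×0.99778 = 0.065998 + 0.603871 = 0.669869.
Q̄ = (S₀/π) × [bracket] = (2391/π) × 0.669869 = 509.82 W/m².
Ratio Q̄_A / Q̄_B = 540.26 / 509.82 = 1.060.

Q̄_A / Q̄_B ≈ 1.06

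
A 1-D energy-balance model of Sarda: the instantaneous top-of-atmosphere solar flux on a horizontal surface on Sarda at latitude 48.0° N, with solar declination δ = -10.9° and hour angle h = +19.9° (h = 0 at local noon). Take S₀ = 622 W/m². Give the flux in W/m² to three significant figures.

cos θ_z = sin φ sin δ + cos φ cos δ cos h = -0.140525 + 0.617824 = 0.477299.
Flux = S₀ · cos θ_z = 622 × 0.477299 = 296.9 W/m².

297 W/m²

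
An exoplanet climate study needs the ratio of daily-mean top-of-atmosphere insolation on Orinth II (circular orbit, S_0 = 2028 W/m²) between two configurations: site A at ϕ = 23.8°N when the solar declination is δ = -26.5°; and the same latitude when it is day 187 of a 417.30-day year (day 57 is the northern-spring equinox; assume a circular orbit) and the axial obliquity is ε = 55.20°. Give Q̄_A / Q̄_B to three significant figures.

Q̄_A / Q̄_B ≈ 0.480

— Configuration A (ϕ=+23.8°):
cos h₀ = −tan(+23.8°) tan(-26.500°) = 0.2199, h₀ = 1.3491 rad.
Bracket: h₀ sin ϕ sin δ + cos ϕ cos δ sin h₀ = 1.3491×0.40355×-0.44620 + 0.91496×0.89493×0.97552 = -0.242924 + 0.798780 = 0.555856.
Q̄ = (S_0/π) × [bracket] = (2028/π) × 0.555856 = 358.82 W/m².
— Configuration B (ϕ=+23.8°):
Solar longitude: L_s = 360° × (187 − 57)/417.30 = 112.150°.
sin δ = sin 55.20° × sin 112.150° = 0.76055, so δ = +49.513°.
cos h₀ = −tan(+23.8°) tan(+49.513°) = -0.5166, h₀ = 2.1137 rad.
Bracket: h₀ sin ϕ sin δ + cos ϕ cos δ sin h₀ = 2.1137×0.40355×0.76055 + 0.91496×0.64928×0.85620 = 0.648737 + 0.508639 = 1.157376.
Q̄ = (S_0/π) × [bracket] = (2028/π) × 1.157376 = 747.12 W/m².
Ratio Q̄_A / Q̄_B = 358.82 / 747.12 = 0.4803.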